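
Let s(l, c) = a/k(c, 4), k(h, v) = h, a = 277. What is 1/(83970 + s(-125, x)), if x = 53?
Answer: 53/4450687 ≈ 1.1908e-5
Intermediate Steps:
s(l, c) = 277/c
1/(83970 + s(-125, x)) = 1/(83970 + 277/53) = 1/(4450687/53) = 53/4450687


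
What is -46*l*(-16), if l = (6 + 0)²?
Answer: 26496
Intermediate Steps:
l = 36 (l = 6² = 36)
-46*l*(-16) = -46*36*(-16) = -1656*(-16) = 26496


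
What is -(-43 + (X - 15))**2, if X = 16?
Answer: -1764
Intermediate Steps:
-(-43 + (X - 15))**2 = -(-43 + (16 - 15))**2 = -(-43 + 1)**2 = -1*(-42)**2 = -1*1764 = -1764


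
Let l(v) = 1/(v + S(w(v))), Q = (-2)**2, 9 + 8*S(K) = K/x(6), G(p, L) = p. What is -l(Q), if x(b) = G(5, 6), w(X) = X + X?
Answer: -40/123 ≈ -0.32520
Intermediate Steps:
w(X) = 2*X
x(b) = 5
S(K) = -9/8 + K/40 (S(K) = -9/8 + (K/5)/8 = -9/8 + K/40)
Q = 4
l(v) = 1/(-9/8 + 21*v/20) (l(v) = 1/(v + (-9/8 + (2*v)/40)) = 1/(v + (-9/8 + v/20)) = 1/(-9/8 + 21*v/20))
-l(Q) = -40/(3*(-15 + 14*4)) = -40/(3*(-15 + 56)) = -40/(3*41) = -1*40/123 = -40/123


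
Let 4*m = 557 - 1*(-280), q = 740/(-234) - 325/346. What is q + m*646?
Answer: 2736004273/20241 ≈ 1.3517e+5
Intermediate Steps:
q = -166045/40482 (q = 740*(-1/234) - 325*1/346 = -370/117 - 325/346 = -166045/40482 ≈ -4.1017)
m = 837/4 (m = (557 - 1*(-280))/4 = (557 + 280)/4 = (¼)*837 = 837/4 ≈ 209.25)
q + m*646 = -166045/40482 + (837/4)*646 = -166045/40482 + 270351/2 = 2736004273/20241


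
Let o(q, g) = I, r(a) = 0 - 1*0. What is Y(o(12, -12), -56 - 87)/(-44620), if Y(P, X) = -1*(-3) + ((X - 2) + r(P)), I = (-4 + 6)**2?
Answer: 71/22310 ≈ 0.0031824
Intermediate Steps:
r(a) = 0 (r(a) = 0 + 0 = 0)
I = 4 (I = 2**2 = 4)
o(q, g) = 4
Y(P, X) = 1 + X (Y(P, X) = -1*(-3) + ((X - 2) + 0) = 3 + ((-2 + X) + 0) = 3 + (-2 + X) = 1 + X)
Y(o(12, -12), -56 - 87)/(-44620) = (1 + (-56 - 87))/(-44620) = (1 - 143)*(-1/44620) = -142*(-1/44620) = 71/22310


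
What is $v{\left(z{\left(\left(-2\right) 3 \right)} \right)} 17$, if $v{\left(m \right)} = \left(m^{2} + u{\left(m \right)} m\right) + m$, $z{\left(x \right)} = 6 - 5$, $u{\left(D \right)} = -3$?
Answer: $-17$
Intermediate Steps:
$z{\left(x \right)} = 1$ ($z{\left(x \right)} = 6 - 5 = 1$)
$v{\left(m \right)} = m^{2} - 2 m$ ($v{\left(m \right)} = \left(m^{2} - 3 m\right) + m = m^{2} - 2 m$)
$v{\left(z{\left(\left(-2\right) 3 \right)} \right)} 17 = 1 \left(-2 + 1\right) 17 = 1 \left(-1\right) 17 = \left(-1\right) 17 = -17$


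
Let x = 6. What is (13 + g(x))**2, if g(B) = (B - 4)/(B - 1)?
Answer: 4489/25 ≈ 179.56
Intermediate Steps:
g(B) = (-4 + B)/(-1 + B)
(13 + g(x))**2 = (13 + (-4 + 6)/(-1 + 6))**2 = (13 + 2/5)**2 = (67/5)**2 = 4489/25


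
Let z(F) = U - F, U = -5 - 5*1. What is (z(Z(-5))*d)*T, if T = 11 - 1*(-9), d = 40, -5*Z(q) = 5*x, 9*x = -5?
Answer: -76000/9 ≈ -8444.4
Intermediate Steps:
x = -5/9 (x = (⅑)*(-5) = -5/9 ≈ -0.55556)
Z(q) = 5/9 (Z(q) = -(-5)/9 = -⅕*(-25/9) = 5/9)
U = -10 (U = -5 - 5 = -10)
z(F) = -10 - F
T = 20 (T = 11 + 9 = 20)
(z(Z(-5))*d)*T = ((-10 - 1*5/9)*40)*20 = ((-10 - 5/9)*40)*20 = -95/9*40*20 = -3800/9*20 = -76000/9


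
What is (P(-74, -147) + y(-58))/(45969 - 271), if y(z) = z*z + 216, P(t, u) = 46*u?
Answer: -1591/22849 ≈ -0.069631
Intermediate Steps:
y(z) = 216 + z**2 (y(z) = z**2 + 216 = 216 + z**2)
(P(-74, -147) + y(-58))/(45969 - 271) = (46*(-147) + (216 + (-58)**2))/(45969 - 271) = (-6762 + (216 + 3364))/45698 = (-6762 + 3580)*(1/45698) = -3182*1/45698 = -1591/22849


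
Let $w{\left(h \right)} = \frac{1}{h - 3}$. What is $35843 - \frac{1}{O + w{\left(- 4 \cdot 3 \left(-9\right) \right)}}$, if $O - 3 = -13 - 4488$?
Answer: $\frac{16928254732}{472289} \approx 35843.0$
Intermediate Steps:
$O = -4498$ ($O = 3 - 4501 = -4498$)
$w{\left(h \right)} = \frac{1}{-3 + h}$
$35843 - \frac{1}{O + w{\left(- 4 \cdot 3 \left(-9\right) \right)}} = 35843 - \frac{1}{-4498 + \frac{1}{-3 - 4 \cdot 3 \left(-9\right)}} = 35843 - \frac{1}{-4498 + \frac{1}{-3 - -108}} = 35843 - \frac{1}{-4498 + \frac{1}{-3 + 108}} = 35843 - \frac{1}{-4498 + \frac{1}{105}} = 35843 - \frac{1}{- \frac{472289}{105}} = 35843 - - \frac{105}{472289} = 35843 + \frac{105}{472289} = \frac{16928254732}{472289}$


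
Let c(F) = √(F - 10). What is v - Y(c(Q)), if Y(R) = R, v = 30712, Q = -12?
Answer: 30712 - I*√22 ≈ 30712.0 - 4.6904*I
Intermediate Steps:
c(F) = √(-10 + F)
v - Y(c(Q)) = 30712 - √(-10 - 12) = 30712 - √(-22) = 30712 - I*√22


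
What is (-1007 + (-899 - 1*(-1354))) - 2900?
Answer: -3452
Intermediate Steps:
(-1007 + (-899 - 1*(-1354))) - 2900 = (-1007 + (-899 + 1354)) - 2900 = (-1007 + 455) - 2900 = -552 - 2900 = -3452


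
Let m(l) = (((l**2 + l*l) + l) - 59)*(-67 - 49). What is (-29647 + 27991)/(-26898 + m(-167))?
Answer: 828/3235465 ≈ 0.00025591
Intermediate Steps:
m(l) = 6844 - 232*l**2 - 116*l (m(l) = (((l**2 + l**2) + l) - 59)*(-116) = ((2*l**2 + l) - 59)*(-116) = ((l + 2*l**2) - 59)*(-116) = (-59 + l + 2*l**2)*(-116) = 6844 - 232*l**2 - 116*l)
(-29647 + 27991)/(-26898 + m(-167)) = (-29647 + 27991)/(-26898 + (6844 - 232*(-167)**2 - 116*(-167))) = -1656/(-26898 + (6844 - 232*27889 + 19372)) = -1656/(-26898 + (6844 - 6470248 + 19372)) = -1656/(-26898 - 6444032) = -1656/(-6470930) = -1656*(-1/6470930) = 828/3235465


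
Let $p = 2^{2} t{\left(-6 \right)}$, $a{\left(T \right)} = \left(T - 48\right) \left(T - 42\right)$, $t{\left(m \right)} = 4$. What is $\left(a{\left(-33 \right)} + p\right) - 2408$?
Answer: $3683$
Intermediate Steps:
$a{\left(T \right)} = \left(-48 + T\right) \left(-42 + T\right)$
$p = 16$ ($p = 2^{2} \cdot 4 = 4 \cdot 4 = 16$)
$\left(a{\left(-33 \right)} + p\right) - 2408 = \left(\left(2016 + \left(-33\right)^{2} - -2970\right) + 16\right) - 2408 = \left(\left(2016 + 1089 + 2970\right) + 16\right) - 2408 = \left(6075 + 16\right) - 2408 = 6091 - 2408 = 3683$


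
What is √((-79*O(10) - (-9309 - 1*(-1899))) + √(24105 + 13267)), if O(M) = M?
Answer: √(6620 + 2*√9343) ≈ 82.543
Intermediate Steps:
√((-79*O(10) - (-9309 - 1*(-1899))) + √(24105 + 13267)) = √((-79*10 - (-9309 - 1*(-1899))) + √(24105 + 13267)) = √((-790 - (-9309 + 1899)) + √37372) = √((-790 - 1*(-7410)) + 2*√9343) = √((-790 + 7410) + 2*√9343) = √(6620 + 2*√9343)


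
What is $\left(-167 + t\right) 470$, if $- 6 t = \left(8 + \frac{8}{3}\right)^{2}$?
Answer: $- \frac{2359870}{27} \approx -87403.0$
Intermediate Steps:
$t = - \frac{512}{27}$ ($t = - \frac{\left(8 + \frac{8}{3}\right)^{2}}{6} = - \frac{\left(\frac{32}{3}\right)^{2}}{6} = \left(- \frac{1}{6}\right) \frac{1024}{9} = - \frac{512}{27} \approx -18.963$)
$\left(-167 + t\right) 470 = \left(-167 - \frac{512}{27}\right) 470 = \left(- \frac{5021}{27}\right) 470 = - \frac{2359870}{27}$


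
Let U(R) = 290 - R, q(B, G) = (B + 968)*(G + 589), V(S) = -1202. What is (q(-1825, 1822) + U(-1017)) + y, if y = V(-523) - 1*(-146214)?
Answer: -1919908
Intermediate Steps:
q(B, G) = (589 + G)*(968 + B) (q(B, G) = (968 + B)*(589 + G) = (589 + G)*(968 + B))
y = 145012 (y = -1202 - 1*(-146214) = -1202 + 146214 = 145012)
(q(-1825, 1822) + U(-1017)) + y = ((570152 + 589*(-1825) + 968*1822 - 1825*1822) + (290 - 1*(-1017))) + 145012 = ((570152 - 1074925 + 1763696 - 3325150) + (290 + 1017)) + 145012 = (-2066227 + 1307) + 145012 = -2064920 + 145012 = -1919908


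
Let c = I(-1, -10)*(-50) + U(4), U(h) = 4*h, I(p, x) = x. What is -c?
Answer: -516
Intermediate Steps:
c = 516 (c = -10*(-50) + 4*4 = 500 + 16 = 516)
-c = -1*516 = -516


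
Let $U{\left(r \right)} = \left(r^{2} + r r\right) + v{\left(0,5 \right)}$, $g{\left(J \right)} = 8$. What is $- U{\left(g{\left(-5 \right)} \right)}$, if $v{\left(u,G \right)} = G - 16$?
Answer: $-117$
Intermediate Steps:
$v{\left(u,G \right)} = -16 + G$
$U{\left(r \right)} = -11 + 2 r^{2}$ ($U{\left(r \right)} = \left(r^{2} + r r\right) + \left(-16 + 5\right) = \left(r^{2} + r^{2}\right) - 11 = 2 r^{2} - 11 = -11 + 2 r^{2}$)
$- U{\left(g{\left(-5 \right)} \right)} = - (-11 + 2 \cdot 8^{2}) = - (-11 + 2 \cdot 64) = - (-11 + 128) = \left(-1\right) 117 = -117$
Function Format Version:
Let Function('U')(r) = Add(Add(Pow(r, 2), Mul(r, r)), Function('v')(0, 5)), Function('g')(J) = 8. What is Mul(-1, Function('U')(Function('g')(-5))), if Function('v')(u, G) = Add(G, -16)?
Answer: -117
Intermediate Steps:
Function('v')(u, G) = Add(-16, G)
Function('U')(r) = Add(-11, Mul(2, Pow(r, 2))) (Function('U')(r) = Add(Add(Pow(r, 2), Mul(r, r)), Add(-16, 5)) = Add(Add(Pow(r, 2), Pow(r, 2)), -11) = Add(Mul(2, Pow(r, 2)), -11) = Add(-11, Mul(2, Pow(r, 2))))
Mul(-1, Function('U')(Function('g')(-5))) = Mul(-1, Add(-11, Mul(2, Pow(8, 2)))) = Mul(-1, Add(-11, Mul(2, 64))) = Mul(-1, Add(-11, 128)) = Mul(-1, 117) = -117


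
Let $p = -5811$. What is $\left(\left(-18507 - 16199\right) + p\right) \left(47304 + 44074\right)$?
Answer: $-3702362426$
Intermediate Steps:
$\left(\left(-18507 - 16199\right) + p\right) \left(47304 + 44074\right) = \left(\left(-18507 - 16199\right) - 5811\right) \left(47304 + 44074\right) = \left(-34706 - 5811\right) 91378 = \left(-40517\right) 91378 = -3702362426$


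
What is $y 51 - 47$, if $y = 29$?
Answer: $1432$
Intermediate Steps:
$y 51 - 47 = 29 \cdot 51 - 47 = 1479 - 47 = 1432$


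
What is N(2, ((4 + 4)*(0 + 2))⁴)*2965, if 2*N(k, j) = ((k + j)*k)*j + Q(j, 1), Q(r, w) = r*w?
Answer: 12735063818240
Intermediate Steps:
N(k, j) = j/2 + j*k*(j + k)/2 (N(k, j) = (((k + j)*k)*j + j*1)/2 = (((j + k)*k)*j + j)/2 = ((k*(j + k))*j + j)/2 = (j*k*(j + k) + j)/2 = (j + j*k*(j + k))/2 = j/2 + j*k*(j + k)/2)
N(2, ((4 + 4)*(0 + 2))⁴)*2965 = (((4 + 4)*(0 + 2))⁴*(1 + 2² + ((4 + 4)*(0 + 2))⁴*2)/2)*2965 = ((8*2)⁴*(1 + 4 + (8*2)⁴*2)/2)*2965 = ((½)*16⁴*(1 + 4 + 16⁴*2))*2965 = ((½)*65536*(1 + 4 + 65536*2))*2965 = ((½)*65536*(1 + 4 + 131072))*2965 = ((½)*65536*131077)*2965 = 4295131136*2965 = 12735063818240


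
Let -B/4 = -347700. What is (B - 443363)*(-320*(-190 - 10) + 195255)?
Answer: 245627779435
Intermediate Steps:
B = 1390800 (B = -4*(-347700) = 1390800)
(B - 443363)*(-320*(-190 - 10) + 195255) = (1390800 - 443363)*(-320*(-190 - 10) + 195255) = 947437*(-320*(-200) + 195255) = 947437*(64000 + 195255) = 947437*259255 = 245627779435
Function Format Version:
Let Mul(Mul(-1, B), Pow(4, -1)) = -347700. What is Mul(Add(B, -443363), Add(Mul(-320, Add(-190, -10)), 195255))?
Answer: 245627779435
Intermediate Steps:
B = 1390800 (B = Mul(-4, -347700) = 1390800)
Mul(Add(B, -443363), Add(Mul(-320, Add(-190, -10)), 195255)) = Mul(Add(1390800, -443363), Add(Mul(-320, Add(-190, -10)), 195255)) = Mul(947437, Add(Mul(-320, -200), 195255)) = Mul(947437, Add(64000, 195255)) = Mul(947437, 259255) = 245627779435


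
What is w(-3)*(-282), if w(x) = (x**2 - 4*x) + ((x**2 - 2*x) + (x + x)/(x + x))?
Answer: -10434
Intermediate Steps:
w(x) = 1 - 6*x + 2*x**2 (w(x) = (x**2 - 4*x) + ((x**2 - 2*x) + (2*x)/((2*x))) = (x**2 - 4*x) + ((x**2 - 2*x) + (2*x)*(1/(2*x))) = (x**2 - 4*x) + ((x**2 - 2*x) + 1) = (x**2 - 4*x) + (1 + x**2 - 2*x) = 1 - 6*x + 2*x**2)
w(-3)*(-282) = (1 - 6*(-3) + 2*(-3)**2)*(-282) = (1 + 18 + 2*9)*(-282) = (1 + 18 + 18)*(-282) = 37*(-282) = -10434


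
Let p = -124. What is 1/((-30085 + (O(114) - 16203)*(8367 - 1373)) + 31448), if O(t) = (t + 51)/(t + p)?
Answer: -1/113437820 ≈ -8.8154e-9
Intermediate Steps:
O(t) = (51 + t)/(-124 + t) (O(t) = (t + 51)/(t - 124) = (51 + t)/(-124 + t))
1/((-30085 + (O(114) - 16203)*(8367 - 1373)) + 31448) = 1/((-30085 + ((51 + 114)/(-124 + 114) - 16203)*(8367 - 1373)) + 31448) = 1/((-30085 + (165/(-10) - 16203)*6994) + 31448) = 1/((-30085 + (-⅒*165 - 16203)*6994) + 31448) = 1/((-30085 + (-33/2 - 16203)*6994) + 31448) = 1/((-30085 - 32439/2*6994) + 31448) = 1/((-30085 - 113439183) + 31448) = 1/(-113469268 + 31448) = 1/(-113437820) = -1/113437820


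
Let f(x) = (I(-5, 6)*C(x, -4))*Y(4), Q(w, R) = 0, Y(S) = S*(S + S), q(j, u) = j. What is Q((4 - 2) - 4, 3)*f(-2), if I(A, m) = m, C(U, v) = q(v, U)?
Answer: 0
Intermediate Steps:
Y(S) = 2*S² (Y(S) = S*(2*S) = 2*S²)
C(U, v) = v
f(x) = -768 (f(x) = (6*(-4))*(2*4²) = -48*16 = -24*32 = -768)
Q((4 - 2) - 4, 3)*f(-2) = 0*(-768) = 0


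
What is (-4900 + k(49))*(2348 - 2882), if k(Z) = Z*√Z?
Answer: 2433438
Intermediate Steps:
k(Z) = Z^(3/2)
(-4900 + k(49))*(2348 - 2882) = (-4900 + 49^(3/2))*(2348 - 2882) = (-4900 + 343)*(-534) = -4557*(-534) = 2433438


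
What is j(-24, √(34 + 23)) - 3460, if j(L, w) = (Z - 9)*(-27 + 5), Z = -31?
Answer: -2580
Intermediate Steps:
j(L, w) = 880 (j(L, w) = (-31 - 9)*(-27 + 5) = -40*(-22) = 880)
j(-24, √(34 + 23)) - 3460 = 880 - 3460 = -2580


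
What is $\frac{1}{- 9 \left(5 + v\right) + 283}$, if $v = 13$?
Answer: $\frac{1}{121} \approx 0.0082645$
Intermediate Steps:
$\frac{1}{- 9 \left(5 + v\right) + 283} = \frac{1}{- 9 \left(5 + 13\right) + 283} = \frac{1}{\left(-9\right) 18 + 283} = \frac{1}{-162 + 283} = \frac{1}{121}$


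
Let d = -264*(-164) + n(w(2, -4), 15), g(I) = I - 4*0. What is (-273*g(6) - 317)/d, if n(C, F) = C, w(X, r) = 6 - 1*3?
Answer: -115/2547 ≈ -0.045151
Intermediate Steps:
w(X, r) = 3 (w(X, r) = 6 - 3 = 3)
g(I) = I (g(I) = I + 0 = I)
d = 43299 (d = -264*(-164) + 3 = 43296 + 3 = 43299)
(-273*g(6) - 317)/d = (-273*6 - 317)/43299 = (-1638 - 317)*(1/43299) = -1955*1/43299 = -115/2547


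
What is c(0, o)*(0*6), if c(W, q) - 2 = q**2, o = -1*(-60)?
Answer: 0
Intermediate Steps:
o = 60
c(W, q) = 2 + q**2
c(0, o)*(0*6) = (2 + 60**2)*(0*6) = (2 + 3600)*0 = 3602*0 = 0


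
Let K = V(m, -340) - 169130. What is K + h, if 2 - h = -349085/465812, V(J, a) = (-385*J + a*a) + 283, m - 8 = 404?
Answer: -98688910295/465812 ≈ -2.1186e+5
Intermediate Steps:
m = 412 (m = 8 + 404 = 412)
V(J, a) = 283 + a² - 385*J (V(J, a) = (-385*J + a²) + 283 = (a² - 385*J) + 283 = 283 + a² - 385*J)
h = 1280709/465812 (h = 2 - (-349085)/465812 = 2 - 1*(-349085/465812) = 2 + 349085/465812 = 1280709/465812 ≈ 2.7494)
K = -211867 (K = (283 + (-340)² - 385*412) - 169130 = (283 + 115600 - 158620) - 169130 = -42737 - 169130 = -211867)
K + h = -211867 + 1280709/465812 = -98688910295/465812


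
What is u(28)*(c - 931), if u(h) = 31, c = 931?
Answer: 0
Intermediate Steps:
u(28)*(c - 931) = 31*(931 - 931) = 31*0 = 0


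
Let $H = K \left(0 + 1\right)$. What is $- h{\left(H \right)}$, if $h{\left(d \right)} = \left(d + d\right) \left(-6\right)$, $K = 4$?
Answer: $48$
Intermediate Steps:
$H = 4$ ($H = 4 \left(0 + 1\right) = 4 \cdot 1 = 4$)
$h{\left(d \right)} = - 12 d$ ($h{\left(d \right)} = 2 d \left(-6\right) = - 12 d$)
$- h{\left(H \right)} = - \left(-12\right) 4 = \left(-1\right) \left(-48\right) = 48$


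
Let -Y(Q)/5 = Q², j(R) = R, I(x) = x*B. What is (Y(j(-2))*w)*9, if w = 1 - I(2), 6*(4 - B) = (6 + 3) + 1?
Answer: 660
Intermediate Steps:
B = 7/3 (B = 4 - ((6 + 3) + 1)/6 = 4 - (9 + 1)/6 = 4 - ⅙*10 = 4 - 5/3 = 7/3 ≈ 2.3333)
I(x) = 7*x/3 (I(x) = x*(7/3) = 7*x/3)
w = -11/3 (w = 1 - 7*2/3 = 1 - 1*14/3 = 1 - 14/3 = -11/3 ≈ -3.6667)
Y(Q) = -5*Q²
(Y(j(-2))*w)*9 = (-5*(-2)²*(-11/3))*9 = (-5*4*(-11/3))*9 = -20*(-11/3)*9 = (220/3)*9 = 660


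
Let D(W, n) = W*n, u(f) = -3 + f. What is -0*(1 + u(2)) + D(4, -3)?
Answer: -12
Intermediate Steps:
-0*(1 + u(2)) + D(4, -3) = -0*(1 + (-3 + 2)) + 4*(-3) = -0*(1 - 1) - 12 = -0*0 - 12 = -18*0 - 12 = 0 - 12 = -12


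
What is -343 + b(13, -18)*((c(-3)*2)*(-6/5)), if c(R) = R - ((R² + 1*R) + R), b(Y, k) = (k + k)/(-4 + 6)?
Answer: -3011/5 ≈ -602.20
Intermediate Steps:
b(Y, k) = k (b(Y, k) = (2*k)/2 = (2*k)*(½) = k)
c(R) = -R - R² (c(R) = R - ((R² + R) + R) = R - ((R + R²) + R) = R - (R² + 2*R) = R + (-R² - 2*R) = -R - R²)
-343 + b(13, -18)*((c(-3)*2)*(-6/5)) = -343 - 18*-1*(-3)*(1 - 3)*2*(-6/5) = -343 - 18*-1*(-3)*(-2)*2*(-6*⅕) = -343 - 18*(-6*2)*(-6)/5 = -343 - (-216)*(-6)/5 = -343 - 18*72/5 = -343 - 1296/5 = -3011/5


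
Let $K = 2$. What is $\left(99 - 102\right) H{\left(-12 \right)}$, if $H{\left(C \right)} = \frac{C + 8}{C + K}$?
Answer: $- \frac{6}{5} \approx -1.2$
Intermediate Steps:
$H{\left(C \right)} = \frac{8 + C}{2 + C}$ ($H{\left(C \right)} = \frac{C + 8}{C + 2} = \frac{8 + C}{2 + C}$)
$\left(99 - 102\right) H{\left(-12 \right)} = \left(99 - 102\right) \frac{8 - 12}{2 - 12} = - 3 \frac{1}{-10} \left(-4\right) = - 3 \left(\left(- \frac{1}{10}\right) \left(-4\right)\right) = \left(-3\right) \frac{2}{5} = - \frac{6}{5}$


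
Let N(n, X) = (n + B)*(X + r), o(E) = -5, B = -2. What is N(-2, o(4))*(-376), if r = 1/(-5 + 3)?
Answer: -8272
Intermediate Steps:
r = -1/2 (r = 1/(-2) = -1/2 ≈ -0.50000)
N(n, X) = (-2 + n)*(-1/2 + X) (N(n, X) = (n - 2)*(X - 1/2) = (-2 + n)*(-1/2 + X))
N(-2, o(4))*(-376) = (1 - 2*(-5) - 1/2*(-2) - 5*(-2))*(-376) = (1 + 10 + 1 + 10)*(-376) = 22*(-376) = -8272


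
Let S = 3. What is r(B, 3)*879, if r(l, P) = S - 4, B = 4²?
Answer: -879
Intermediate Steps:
B = 16
r(l, P) = -1 (r(l, P) = 3 - 4 = -1)
r(B, 3)*879 = -1*879 = -879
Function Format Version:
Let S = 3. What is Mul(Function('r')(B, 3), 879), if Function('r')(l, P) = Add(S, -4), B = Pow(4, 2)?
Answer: -879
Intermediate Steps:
B = 16
Function('r')(l, P) = -1 (Function('r')(l, P) = Add(3, -4) = -1)
Mul(Function('r')(B, 3), 879) = Mul(-1, 879) = -879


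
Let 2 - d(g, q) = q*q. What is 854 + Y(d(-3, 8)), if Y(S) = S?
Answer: 792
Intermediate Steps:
d(g, q) = 2 - q**2 (d(g, q) = 2 - q*q = 2 - q**2)
854 + Y(d(-3, 8)) = 854 + (2 - 1*8**2) = 854 + (2 - 1*64) = 854 + (2 - 64) = 854 - 62 = 792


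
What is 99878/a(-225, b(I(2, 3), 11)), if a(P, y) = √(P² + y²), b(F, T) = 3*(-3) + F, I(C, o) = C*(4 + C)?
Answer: 49939*√5626/8439 ≈ 443.86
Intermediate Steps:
b(F, T) = -9 + F
99878/a(-225, b(I(2, 3), 11)) = 99878/(√((-225)² + (-9 + 2*(4 + 2))²)) = 99878/(√(50625 + (-9 + 2*6)²)) = 99878/(√(50625 + (-9 + 12)²)) = 99878/(√(50625 + 3²)) = 99878/(√(50625 + 9)) = 99878/(√50634) = 99878/((3*√5626)) = 99878*(√5626/16878) = 49939*√5626/8439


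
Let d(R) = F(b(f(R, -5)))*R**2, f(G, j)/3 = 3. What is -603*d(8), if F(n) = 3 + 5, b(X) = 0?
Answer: -308736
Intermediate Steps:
f(G, j) = 9 (f(G, j) = 3*3 = 9)
F(n) = 8
d(R) = 8*R**2
-603*d(8) = -4824*8**2 = -4824*64 = -603*512 = -308736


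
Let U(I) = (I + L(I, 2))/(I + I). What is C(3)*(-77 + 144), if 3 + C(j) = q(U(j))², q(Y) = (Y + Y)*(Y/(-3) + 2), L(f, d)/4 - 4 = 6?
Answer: 5484151/2916 ≈ 1880.7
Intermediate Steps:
L(f, d) = 40 (L(f, d) = 16 + 4*6 = 16 + 24 = 40)
U(I) = (40 + I)/(2*I) (U(I) = (I + 40)/(I + I) = (40 + I)/((2*I)) = (40 + I)*(1/(2*I)) = (40 + I)/(2*I))
q(Y) = 2*Y*(2 - Y/3) (q(Y) = (2*Y)*(Y*(-⅓) + 2) = (2*Y)*(-Y/3 + 2) = (2*Y)*(2 - Y/3) = 2*Y*(2 - Y/3))
C(j) = -3 + (6 - (40 + j)/(2*j))²*(40 + j)²/(9*j²) (C(j) = -3 + (2*((40 + j)/(2*j))*(6 - (40 + j)/(2*j))/3)² = -3 + ((6 - (40 + j)/(2*j))*(40 + j)/(3*j))² = -3 + (6 - (40 + j)/(2*j))²*(40 + j)²/(9*j²))
C(3)*(-77 + 144) = (-3 + (1/36)*(-40 + 11*3)²*(40 + 3)²/3⁴)*(-77 + 144) = (-3 + (1/36)*(1/81)*(-40 + 33)²*43²)*67 = (-3 + (1/36)*(1/81)*(-7)²*1849)*67 = (-3 + (1/36)*(1/81)*49*1849)*67 = (-3 + 90601/2916)*67 = (81853/2916)*67 = 5484151/2916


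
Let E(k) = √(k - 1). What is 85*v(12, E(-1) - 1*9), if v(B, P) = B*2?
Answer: 2040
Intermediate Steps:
E(k) = √(-1 + k)
v(B, P) = 2*B
85*v(12, E(-1) - 1*9) = 85*(2*12) = 85*24 = 2040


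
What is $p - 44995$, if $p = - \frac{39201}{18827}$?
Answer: $- \frac{847160066}{18827} \approx -44997.0$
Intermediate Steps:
$p = - \frac{39201}{18827}$ ($p = \left(-39201\right) \frac{1}{18827} = - \frac{39201}{18827} \approx -2.0822$)
$p - 44995 = - \frac{39201}{18827} - 44995 = - \frac{847160066}{18827}$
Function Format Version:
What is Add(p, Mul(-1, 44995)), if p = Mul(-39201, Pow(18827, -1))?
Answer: Rational(-847160066, 18827) ≈ -44997.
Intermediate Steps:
p = Rational(-39201, 18827) (p = Mul(-39201, Rational(1, 18827)) = Rational(-39201, 18827) ≈ -2.0822)
Add(p, Mul(-1, 44995)) = Add(Rational(-39201, 18827), Mul(-1, 44995)) = Add(Rational(-39201, 18827), -44995) = Rational(-847160066, 18827)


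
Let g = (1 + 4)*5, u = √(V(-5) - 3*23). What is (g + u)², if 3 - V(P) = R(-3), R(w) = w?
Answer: 562 + 150*I*√7 ≈ 562.0 + 396.86*I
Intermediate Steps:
V(P) = 6 (V(P) = 3 - 1*(-3) = 3 + 3 = 6)
u = 3*I*√7 (u = √(6 - 3*23) = √(6 - 69) = √(-63) = 3*I*√7 ≈ 7.9373*I)
g = 25 (g = 5*5 = 25)
(g + u)² = (25 + 3*I*√7)²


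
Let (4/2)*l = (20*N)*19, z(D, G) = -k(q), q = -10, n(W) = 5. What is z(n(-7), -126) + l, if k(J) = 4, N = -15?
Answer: -2854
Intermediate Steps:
z(D, G) = -4 (z(D, G) = -1*4 = -4)
l = -2850 (l = ((20*(-15))*19)/2 = (-300*19)/2 = (½)*(-5700) = -2850)
z(n(-7), -126) + l = -4 - 2850 = -2854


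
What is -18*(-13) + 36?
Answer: 270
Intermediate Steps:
-18*(-13) + 36 = 234 + 36 = 270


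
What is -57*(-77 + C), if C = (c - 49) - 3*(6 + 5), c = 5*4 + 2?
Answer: 7809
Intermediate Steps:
c = 22 (c = 20 + 2 = 22)
C = -60 (C = (22 - 49) - 3*(6 + 5) = -27 - 3*11 = -27 - 33 = -60)
-57*(-77 + C) = -57*(-77 - 60) = -57*(-137) = 7809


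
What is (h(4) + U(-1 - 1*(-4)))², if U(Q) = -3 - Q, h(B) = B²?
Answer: 100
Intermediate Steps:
(h(4) + U(-1 - 1*(-4)))² = (4² + (-3 - (-1 - 1*(-4))))² = (16 + (-3 - (-1 + 4)))² = (16 + (-3 - 1*3))² = (16 + (-3 - 3))² = (16 - 6)² = 10² = 100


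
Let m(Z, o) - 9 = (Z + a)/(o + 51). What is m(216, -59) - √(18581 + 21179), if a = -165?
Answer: 21/8 - 4*√2485 ≈ -196.77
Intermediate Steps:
m(Z, o) = 9 + (-165 + Z)/(51 + o) (m(Z, o) = 9 + (Z - 165)/(o + 51) = 9 + (-165 + Z)/(51 + o))
m(216, -59) - √(18581 + 21179) = (294 + 216 + 9*(-59))/(51 - 59) - √(18581 + 21179) = (294 + 216 - 531)/(-8) - √39760 = -⅛*(-21) - 4*√2485 = 21/8 - 4*√2485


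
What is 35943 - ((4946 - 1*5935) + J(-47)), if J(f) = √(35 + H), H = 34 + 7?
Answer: 36932 - 2*√19 ≈ 36923.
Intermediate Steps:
H = 41
J(f) = 2*√19 (J(f) = √(35 + 41) = √76 = 2*√19)
35943 - ((4946 - 1*5935) + J(-47)) = 35943 - ((4946 - 1*5935) + 2*√19) = 35943 - ((4946 - 5935) + 2*√19) = 35943 - (-989 + 2*√19) = 35943 + (989 - 2*√19) = 36932 - 2*√19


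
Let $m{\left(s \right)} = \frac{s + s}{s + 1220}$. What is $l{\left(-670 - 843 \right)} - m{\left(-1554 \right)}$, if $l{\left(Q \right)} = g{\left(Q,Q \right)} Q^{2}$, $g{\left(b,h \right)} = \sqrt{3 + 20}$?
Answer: $- \frac{1554}{167} + 2289169 \sqrt{23} \approx 1.0978 \cdot 10^{7}$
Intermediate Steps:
$g{\left(b,h \right)} = \sqrt{23}$
$m{\left(s \right)} = \frac{2 s}{1220 + s}$
$l{\left(Q \right)} = \sqrt{23} Q^{2}$
$l{\left(-670 - 843 \right)} - m{\left(-1554 \right)} = \sqrt{23} \left(-670 - 843\right)^{2} - 2 \left(-1554\right) \frac{1}{1220 - 1554} = \sqrt{23} \left(-670 - 843\right)^{2} - 2 \left(-1554\right) \frac{1}{-334} = \sqrt{23} \left(-1513\right)^{2} - 2 \left(-1554\right) \left(- \frac{1}{334}\right) = \sqrt{23} \cdot 2289169 - \frac{1554}{167} = 2289169 \sqrt{23} - \frac{1554}{167} = - \frac{1554}{167} + 2289169 \sqrt{23}$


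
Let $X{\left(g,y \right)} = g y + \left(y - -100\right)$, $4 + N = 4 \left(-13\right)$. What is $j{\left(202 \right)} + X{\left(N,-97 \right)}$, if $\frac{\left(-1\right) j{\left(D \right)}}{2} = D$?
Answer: $5031$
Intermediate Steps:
$N = -56$ ($N = -4 + 4 \left(-13\right) = -4 - 52 = -56$)
$X{\left(g,y \right)} = 100 + y + g y$ ($X{\left(g,y \right)} = g y + \left(y + 100\right) = g y + \left(100 + y\right) = 100 + y + g y$)
$j{\left(D \right)} = - 2 D$
$j{\left(202 \right)} + X{\left(N,-97 \right)} = \left(-2\right) 202 - -5435 = -404 + \left(100 - 97 + 5432\right) = -404 + 5435 = 5031$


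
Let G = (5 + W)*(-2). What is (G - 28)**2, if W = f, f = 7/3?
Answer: 16384/9 ≈ 1820.4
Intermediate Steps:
f = 7/3 (f = 7*(1/3) = 7/3 ≈ 2.3333)
W = 7/3 ≈ 2.3333
G = -44/3 (G = (5 + 7/3)*(-2) = (22/3)*(-2) = -44/3 ≈ -14.667)
(G - 28)**2 = (-44/3 - 28)**2 = (-128/3)**2 = 16384/9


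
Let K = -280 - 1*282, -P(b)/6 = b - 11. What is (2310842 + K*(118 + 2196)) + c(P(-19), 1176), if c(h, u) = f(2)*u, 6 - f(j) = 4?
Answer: 1012726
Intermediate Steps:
f(j) = 2 (f(j) = 6 - 1*4 = 6 - 4 = 2)
P(b) = 66 - 6*b (P(b) = -6*(b - 11) = -6*(-11 + b) = 66 - 6*b)
c(h, u) = 2*u
K = -562 (K = -280 - 282 = -562)
(2310842 + K*(118 + 2196)) + c(P(-19), 1176) = (2310842 - 562*(118 + 2196)) + 2*1176 = (2310842 - 562*2314) + 2352 = (2310842 - 1300468) + 2352 = 1010374 + 2352 = 1012726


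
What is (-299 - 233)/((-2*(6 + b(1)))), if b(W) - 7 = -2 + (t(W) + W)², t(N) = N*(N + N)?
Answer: 133/10 ≈ 13.300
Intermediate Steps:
t(N) = 2*N² (t(N) = N*(2*N) = 2*N²)
b(W) = 5 + (W + 2*W²)² (b(W) = 7 + (-2 + (2*W² + W)²) = 7 + (-2 + (W + 2*W²)²) = 5 + (W + 2*W²)²)
(-299 - 233)/((-2*(6 + b(1)))) = (-299 - 233)/((-2*(6 + (5 + 1²*(1 + 2*1)²)))) = -532*(-1/(2*(6 + (5 + 1*(1 + 2)²)))) = -532*(-1/(2*(6 + (5 + 1*3²)))) = -532*(-1/(2*(6 + (5 + 1*9)))) = -532*(-1/(2*(6 + (5 + 9)))) = -532*(-1/(2*(6 + 14))) = -532/((-2*20)) = -532/(-40) = -532*(-1/40) = 133/10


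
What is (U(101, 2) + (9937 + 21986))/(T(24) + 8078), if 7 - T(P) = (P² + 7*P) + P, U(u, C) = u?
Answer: 32024/7317 ≈ 4.3767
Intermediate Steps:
T(P) = 7 - P² - 8*P (T(P) = 7 - ((P² + 7*P) + P) = 7 - (P² + 8*P) = 7 + (-P² - 8*P) = 7 - P² - 8*P)
(U(101, 2) + (9937 + 21986))/(T(24) + 8078) = (101 + (9937 + 21986))/((7 - 1*24² - 8*24) + 8078) = (101 + 31923)/((7 - 1*576 - 192) + 8078) = 32024/((7 - 576 - 192) + 8078) = 32024/(-761 + 8078) = 32024/7317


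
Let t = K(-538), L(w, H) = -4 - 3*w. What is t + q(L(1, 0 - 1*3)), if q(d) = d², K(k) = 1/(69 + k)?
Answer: 22980/469 ≈ 48.998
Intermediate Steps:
t = -1/469 (t = 1/(69 - 538) = 1/(-469) = -1/469 ≈ -0.0021322)
t + q(L(1, 0 - 1*3)) = -1/469 + (-4 - 3*1)² = -1/469 + (-4 - 3)² = -1/469 + (-7)² = -1/469 + 49 = 22980/469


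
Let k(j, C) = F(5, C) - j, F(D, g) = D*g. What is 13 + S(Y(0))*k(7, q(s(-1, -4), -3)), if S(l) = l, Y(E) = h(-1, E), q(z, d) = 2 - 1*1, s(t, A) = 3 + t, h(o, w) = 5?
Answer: 3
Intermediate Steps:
q(z, d) = 1 (q(z, d) = 2 - 1 = 1)
Y(E) = 5
k(j, C) = -j + 5*C (k(j, C) = 5*C - j = -j + 5*C)
13 + S(Y(0))*k(7, q(s(-1, -4), -3)) = 13 + 5*(-1*7 + 5*1) = 13 + 5*(-7 + 5) = 13 + 5*(-2) = 13 - 10 = 3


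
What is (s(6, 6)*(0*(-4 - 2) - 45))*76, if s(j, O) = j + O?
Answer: -41040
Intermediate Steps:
s(j, O) = O + j
(s(6, 6)*(0*(-4 - 2) - 45))*76 = ((6 + 6)*(0*(-4 - 2) - 45))*76 = (12*(0*(-6) - 45))*76 = (12*(0 - 45))*76 = (12*(-45))*76 = -540*76 = -41040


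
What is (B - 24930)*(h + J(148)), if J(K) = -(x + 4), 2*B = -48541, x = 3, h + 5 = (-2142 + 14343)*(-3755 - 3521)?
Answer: 4367749196844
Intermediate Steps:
h = -88774481 (h = -5 + (-2142 + 14343)*(-3755 - 3521) = -5 + 12201*(-7276) = -5 - 88774476 = -88774481)
B = -48541/2 (B = (½)*(-48541) = -48541/2 ≈ -24271.)
J(K) = -7 (J(K) = -(3 + 4) = -1*7 = -7)
(B - 24930)*(h + J(148)) = (-48541/2 - 24930)*(-88774481 - 7) = -98401/2*(-88774488) = 4367749196844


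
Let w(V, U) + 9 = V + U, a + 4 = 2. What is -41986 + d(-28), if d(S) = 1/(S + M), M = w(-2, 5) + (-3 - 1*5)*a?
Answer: -755749/18 ≈ -41986.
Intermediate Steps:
a = -2 (a = -4 + 2 = -2)
w(V, U) = -9 + U + V (w(V, U) = -9 + (V + U) = -9 + (U + V) = -9 + U + V)
M = 10 (M = (-9 + 5 - 2) + (-3 - 1*5)*(-2) = -6 + (-3 - 5)*(-2) = -6 - 8*(-2) = -6 + 16 = 10)
d(S) = 1/(10 + S) (d(S) = 1/(S + 10) = 1/(10 + S))
-41986 + d(-28) = -41986 + 1/(10 - 28) = -41986 + 1/(-18) = -41986 - 1/18 = -755749/18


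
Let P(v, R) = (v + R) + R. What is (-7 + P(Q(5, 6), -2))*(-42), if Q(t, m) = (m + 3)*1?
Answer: 84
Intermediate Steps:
Q(t, m) = 3 + m (Q(t, m) = (3 + m)*1 = 3 + m)
P(v, R) = v + 2*R (P(v, R) = (R + v) + R = v + 2*R)
(-7 + P(Q(5, 6), -2))*(-42) = (-7 + ((3 + 6) + 2*(-2)))*(-42) = (-7 + (9 - 4))*(-42) = (-7 + 5)*(-42) = -2*(-42) = 84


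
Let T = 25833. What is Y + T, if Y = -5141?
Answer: 20692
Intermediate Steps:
Y + T = -5141 + 25833 = 20692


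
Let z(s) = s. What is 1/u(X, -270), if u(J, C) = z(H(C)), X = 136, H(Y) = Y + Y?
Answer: -1/540 ≈ -0.0018519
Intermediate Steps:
H(Y) = 2*Y
u(J, C) = 2*C
1/u(X, -270) = 1/(2*(-270)) = 1/(-540) = -1/540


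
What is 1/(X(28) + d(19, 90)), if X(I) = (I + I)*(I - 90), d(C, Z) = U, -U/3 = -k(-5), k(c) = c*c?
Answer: -1/3397 ≈ -0.00029438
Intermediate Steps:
k(c) = c²
U = 75 (U = -(-3)*(-5)² = -(-3)*25 = -3*(-25) = 75)
d(C, Z) = 75
X(I) = 2*I*(-90 + I) (X(I) = (2*I)*(-90 + I) = 2*I*(-90 + I))
1/(X(28) + d(19, 90)) = 1/(2*28*(-90 + 28) + 75) = 1/(2*28*(-62) + 75) = 1/(-3472 + 75) = 1/(-3397) = -1/3397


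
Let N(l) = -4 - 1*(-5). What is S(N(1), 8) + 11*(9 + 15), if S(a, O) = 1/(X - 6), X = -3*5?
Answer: 5543/21 ≈ 263.95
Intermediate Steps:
X = -15
N(l) = 1 (N(l) = -4 + 5 = 1)
S(a, O) = -1/21 (S(a, O) = 1/(-15 - 6) = 1/(-21) = -1/21)
S(N(1), 8) + 11*(9 + 15) = -1/21 + 11*(9 + 15) = -1/21 + 11*24 = -1/21 + 264 = 5543/21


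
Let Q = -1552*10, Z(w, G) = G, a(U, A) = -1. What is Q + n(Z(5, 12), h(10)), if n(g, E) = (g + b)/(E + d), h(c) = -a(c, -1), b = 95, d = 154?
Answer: -2405493/155 ≈ -15519.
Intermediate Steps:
h(c) = 1 (h(c) = -1*(-1) = 1)
Q = -15520
n(g, E) = (95 + g)/(154 + E) (n(g, E) = (g + 95)/(E + 154) = (95 + g)/(154 + E))
Q + n(Z(5, 12), h(10)) = -15520 + (95 + 12)/(154 + 1) = -15520 + 107/155 = -2405493/155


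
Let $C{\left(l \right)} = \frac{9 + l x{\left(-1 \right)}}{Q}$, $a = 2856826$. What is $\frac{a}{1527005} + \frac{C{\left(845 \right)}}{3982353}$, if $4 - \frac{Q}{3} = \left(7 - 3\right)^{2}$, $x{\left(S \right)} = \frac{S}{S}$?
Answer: $\frac{204783360617269}{109459312969770} \approx 1.8709$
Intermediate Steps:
$x{\left(S \right)} = 1$
$Q = -36$ ($Q = 12 - 3 \left(7 - 3\right)^{2} = 12 - 3 \cdot 4^{2} = 12 - 48 = -36$)
$C{\left(l \right)} = - \frac{1}{4} - \frac{l}{36}$ ($C{\left(l \right)} = \frac{9 + l 1}{-36} = \left(9 + l\right) \left(- \frac{1}{36}\right) = - \frac{1}{4} - \frac{l}{36}$)
$\frac{a}{1527005} + \frac{C{\left(845 \right)}}{3982353} = \frac{2856826}{1527005} + \frac{- \frac{1}{4} - \frac{845}{36}}{3982353} = 2856826 \cdot \frac{1}{1527005} + \left(- \frac{1}{4} - \frac{845}{36}\right) \frac{1}{3982353} = \frac{2856826}{1527005} - \frac{427}{71682354} = \frac{204783360617269}{109459312969770}$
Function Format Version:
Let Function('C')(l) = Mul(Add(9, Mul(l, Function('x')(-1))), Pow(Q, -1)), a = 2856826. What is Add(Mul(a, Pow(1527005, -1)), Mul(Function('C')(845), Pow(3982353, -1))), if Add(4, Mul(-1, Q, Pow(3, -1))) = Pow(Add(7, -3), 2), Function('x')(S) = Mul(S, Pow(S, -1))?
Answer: Rational(204783360617269, 109459312969770) ≈ 1.8709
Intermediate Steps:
Function('x')(S) = 1
Q = -36 (Q = Add(12, Mul(-3, Pow(Add(7, -3), 2))) = Add(12, Mul(-3, Pow(4, 2))) = Add(12, Mul(-3, 16)) = Add(12, -48) = -36)
Function('C')(l) = Add(Rational(-1, 4), Mul(Rational(-1, 36), l)) (Function('C')(l) = Mul(Add(9, Mul(l, 1)), Pow(-36, -1)) = Mul(Add(9, l), Rational(-1, 36)) = Add(Rational(-1, 4), Mul(Rational(-1, 36), l)))
Add(Mul(a, Pow(1527005, -1)), Mul(Function('C')(845), Pow(3982353, -1))) = Add(Mul(2856826, Pow(1527005, -1)), Mul(Add(Rational(-1, 4), Mul(Rational(-1, 36), 845)), Pow(3982353, -1))) = Add(Mul(2856826, Rational(1, 1527005)), Mul(Add(Rational(-1, 4), Rational(-845, 36)), Rational(1, 3982353))) = Add(Rational(2856826, 1527005), Mul(Rational(-427, 18), Rational(1, 3982353))) = Add(Rational(2856826, 1527005), Rational(-427, 71682354)) = Rational(204783360617269, 109459312969770)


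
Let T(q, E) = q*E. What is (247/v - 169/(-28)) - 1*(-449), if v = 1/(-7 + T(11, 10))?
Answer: 725089/28 ≈ 25896.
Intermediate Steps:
T(q, E) = E*q
v = 1/103 (v = 1/(-7 + 10*11) = 1/(-7 + 110) = 1/103 ≈ 0.0097087)
(247/v - 169/(-28)) - 1*(-449) = (247/(1/103) - 169/(-28)) - 1*(-449) = (247*103 - 169*(-1/28)) + 449 = (25441 + 169/28) + 449 = 712517/28 + 449 = 725089/28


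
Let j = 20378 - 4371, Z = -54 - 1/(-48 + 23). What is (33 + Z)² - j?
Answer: -9729799/625 ≈ -15568.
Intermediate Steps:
Z = -1349/25 (Z = -54 - 1/(-25) = -54 - 1*(-1/25) = -54 + 1/25 = -1349/25 ≈ -53.960)
j = 16007
(33 + Z)² - j = (33 - 1349/25)² - 1*16007 = (-524/25)² - 16007 = 274576/625 - 16007 = -9729799/625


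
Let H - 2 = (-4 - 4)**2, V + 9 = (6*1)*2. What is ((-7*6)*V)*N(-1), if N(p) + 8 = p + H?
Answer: -7182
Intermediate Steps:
V = 3 (V = -9 + (6*1)*2 = -9 + 6*2 = -9 + 12 = 3)
H = 66 (H = 2 + (-4 - 4)**2 = 2 + (-8)**2 = 2 + 64 = 66)
N(p) = 58 + p (N(p) = -8 + (p + 66) = -8 + (66 + p) = 58 + p)
((-7*6)*V)*N(-1) = (-7*6*3)*(58 - 1) = -42*3*57 = -126*57 = -7182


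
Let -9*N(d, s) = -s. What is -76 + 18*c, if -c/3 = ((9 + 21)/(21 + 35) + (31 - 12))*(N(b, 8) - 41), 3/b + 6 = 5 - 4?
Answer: 591337/14 ≈ 42238.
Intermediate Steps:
b = -⅗ (b = 3/(-6 + (5 - 4)) = 3/(-6 + 1) = 3/(-5) = 3*(-⅕) = -⅗ ≈ -0.60000)
N(d, s) = s/9 (N(d, s) = -(-1)*s/9 = s/9)
c = 197467/84 (c = -3*((9 + 21)/(21 + 35) + (31 - 12))*((⅑)*8 - 41) = -3*(30/56 + 19)*(8/9 - 41) = -3*(30*(1/56) + 19)*(-361)/9 = -3*(15/28 + 19)*(-361)/9 = -1641*(-361)/(28*9) = -3*(-197467/252) = 197467/84 ≈ 2350.8)
-76 + 18*c = -76 + 18*(197467/84) = -76 + 592401/14 = 591337/14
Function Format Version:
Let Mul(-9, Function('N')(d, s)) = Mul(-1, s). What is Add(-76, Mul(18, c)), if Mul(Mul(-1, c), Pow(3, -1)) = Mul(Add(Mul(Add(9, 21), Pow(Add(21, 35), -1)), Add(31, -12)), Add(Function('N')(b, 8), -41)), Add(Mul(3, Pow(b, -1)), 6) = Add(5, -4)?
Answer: Rational(591337, 14) ≈ 42238.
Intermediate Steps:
b = Rational(-3, 5) (b = Mul(3, Pow(Add(-6, Add(5, -4)), -1)) = Mul(3, Pow(Add(-6, 1), -1)) = Mul(3, Pow(-5, -1)) = Mul(3, Rational(-1, 5)) = Rational(-3, 5) ≈ -0.60000)
Function('N')(d, s) = Mul(Rational(1, 9), s) (Function('N')(d, s) = Mul(Rational(-1, 9), Mul(-1, s)) = Mul(Rational(1, 9), s))
c = Rational(197467, 84) (c = Mul(-3, Mul(Add(Mul(Add(9, 21), Pow(Add(21, 35), -1)), Add(31, -12)), Add(Mul(Rational(1, 9), 8), -41))) = Mul(-3, Mul(Add(Mul(30, Pow(56, -1)), 19), Add(Rational(8, 9), -41))) = Mul(-3, Mul(Add(Mul(30, Rational(1, 56)), 19), Rational(-361, 9))) = Mul(-3, Mul(Add(Rational(15, 28), 19), Rational(-361, 9))) = Mul(-3, Mul(Rational(547, 28), Rational(-361, 9))) = Mul(-3, Rational(-197467, 252)) = Rational(197467, 84) ≈ 2350.8)
Add(-76, Mul(18, c)) = Add(-76, Mul(18, Rational(197467, 84))) = Add(-76, Rational(592401, 14)) = Rational(591337, 14)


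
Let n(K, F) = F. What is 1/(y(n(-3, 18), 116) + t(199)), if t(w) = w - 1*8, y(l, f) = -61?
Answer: 1/130 ≈ 0.0076923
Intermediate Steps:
t(w) = -8 + w (t(w) = w - 8 = -8 + w)
1/(y(n(-3, 18), 116) + t(199)) = 1/(-61 + (-8 + 199)) = 1/(-61 + 191) = 1/130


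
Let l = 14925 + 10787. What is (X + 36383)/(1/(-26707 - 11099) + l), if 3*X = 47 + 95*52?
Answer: 1438341872/972067871 ≈ 1.4797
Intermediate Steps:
X = 4987/3 (X = (47 + 95*52)/3 = (47 + 4940)/3 = (⅓)*4987 = 4987/3 ≈ 1662.3)
l = 25712
(X + 36383)/(1/(-26707 - 11099) + l) = (4987/3 + 36383)/(1/(-26707 - 11099) + 25712) = 114136/(3*(1/(-37806) + 25712)) = 114136/(3*(-1/37806 + 25712)) = 114136/(3*(972067871/37806)) = (114136/3)*(37806/972067871) = 1438341872/972067871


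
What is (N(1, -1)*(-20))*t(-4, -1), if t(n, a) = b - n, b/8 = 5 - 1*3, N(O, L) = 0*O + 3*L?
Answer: 1200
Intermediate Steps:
N(O, L) = 3*L (N(O, L) = 0 + 3*L = 3*L)
b = 16 (b = 8*(5 - 1*3) = 8*(5 - 3) = 8*2 = 16)
t(n, a) = 16 - n
(N(1, -1)*(-20))*t(-4, -1) = ((3*(-1))*(-20))*(16 - 1*(-4)) = (-3*(-20))*(16 + 4) = 60*20 = 1200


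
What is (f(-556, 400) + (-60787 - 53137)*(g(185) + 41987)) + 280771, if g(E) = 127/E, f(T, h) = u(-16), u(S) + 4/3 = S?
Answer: -2654634065099/555 ≈ -4.7831e+9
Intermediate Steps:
u(S) = -4/3 + S
f(T, h) = -52/3 (f(T, h) = -4/3 - 16 = -52/3)
(f(-556, 400) + (-60787 - 53137)*(g(185) + 41987)) + 280771 = (-52/3 + (-60787 - 53137)*(127/185 + 41987)) + 280771 = (-52/3 - 113924*(127*(1/185) + 41987)) + 280771 = (-52/3 - 113924*(127/185 + 41987)) + 280771 = (-52/3 - 113924*7767722/185) + 280771 = (-52/3 - 884929961128/185) + 280771 = -2654789893004/555 + 280771 = -2654634065099/555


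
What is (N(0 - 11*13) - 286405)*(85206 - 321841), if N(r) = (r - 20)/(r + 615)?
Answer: 31989105638105/472 ≈ 6.7774e+10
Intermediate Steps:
N(r) = (-20 + r)/(615 + r)
(N(0 - 11*13) - 286405)*(85206 - 321841) = ((-20 + (0 - 11*13))/(615 + (0 - 11*13)) - 286405)*(85206 - 321841) = ((-20 + (0 - 143))/(615 + (0 - 143)) - 286405)*(-236635) = ((-20 - 143)/(615 - 143) - 286405)*(-236635) = (-163/472 - 286405)*(-236635) = -135183323/472*(-236635) = 31989105638105/472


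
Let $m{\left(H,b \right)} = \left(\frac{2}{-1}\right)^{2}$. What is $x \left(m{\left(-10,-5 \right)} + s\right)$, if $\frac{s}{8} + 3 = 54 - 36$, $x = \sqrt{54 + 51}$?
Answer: $124 \sqrt{105} \approx 1270.6$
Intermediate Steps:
$m{\left(H,b \right)} = 4$ ($m{\left(H,b \right)} = \left(2 \left(-1\right)\right)^{2} = \left(-2\right)^{2} = 4$)
$x = \sqrt{105} \approx 10.247$
$s = 120$ ($s = -24 + 8 \left(54 - 36\right) = -24 + 8 \cdot 18 = -24 + 144 = 120$)
$x \left(m{\left(-10,-5 \right)} + s\right) = \sqrt{105} \left(4 + 120\right) = \sqrt{105} \cdot 124 = 124 \sqrt{105}$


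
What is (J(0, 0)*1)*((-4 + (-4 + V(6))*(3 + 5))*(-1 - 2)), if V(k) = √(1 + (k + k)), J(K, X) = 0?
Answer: 0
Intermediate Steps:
V(k) = √(1 + 2*k)
(J(0, 0)*1)*((-4 + (-4 + V(6))*(3 + 5))*(-1 - 2)) = (0*1)*((-4 + (-4 + √(1 + 2*6))*(3 + 5))*(-1 - 2)) = 0*((-4 + (-4 + √(1 + 12))*8)*(-3)) = 0*((-4 + (-4 + √13)*8)*(-3)) = 0*((-4 + (-32 + 8*√13))*(-3)) = 0*((-36 + 8*√13)*(-3)) = 0*(108 - 24*√13) = 0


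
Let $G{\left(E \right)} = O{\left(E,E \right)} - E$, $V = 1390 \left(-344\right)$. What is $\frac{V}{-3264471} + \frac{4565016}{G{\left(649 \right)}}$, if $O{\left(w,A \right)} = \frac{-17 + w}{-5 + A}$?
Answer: $- \frac{799743483627112}{113528507967} \approx -7044.4$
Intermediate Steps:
$O{\left(w,A \right)} = \frac{-17 + w}{-5 + A}$
$V = -478160$
$G{\left(E \right)} = - E + \frac{-17 + E}{-5 + E}$ ($G{\left(E \right)} = \frac{-17 + E}{-5 + E} - E = - E + \frac{-17 + E}{-5 + E}$)
$\frac{V}{-3264471} + \frac{4565016}{G{\left(649 \right)}} = - \frac{478160}{-3264471} + \frac{4565016}{\frac{1}{-5 + 649} \left(-17 + 649 - 649 \left(-5 + 649\right)\right)} = \left(-478160\right) \left(- \frac{1}{3264471}\right) + \frac{4565016}{\frac{1}{644} \left(-17 + 649 - 649 \cdot 644\right)} = \frac{478160}{3264471} + \frac{4565016}{\frac{1}{644} \left(-17 + 649 - 417956\right)} = \frac{478160}{3264471} + \frac{4565016}{\frac{1}{644} \left(-417324\right)} = \frac{478160}{3264471} + \frac{4565016}{- \frac{104331}{161}} = \frac{478160}{3264471} + 4565016 \left(- \frac{161}{104331}\right) = \frac{478160}{3264471} - \frac{244989192}{34777} = - \frac{799743483627112}{113528507967}$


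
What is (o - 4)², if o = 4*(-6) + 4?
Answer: 576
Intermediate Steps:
o = -20 (o = -24 + 4 = -20)
(o - 4)² = (-20 - 4)² = (-24)² = 576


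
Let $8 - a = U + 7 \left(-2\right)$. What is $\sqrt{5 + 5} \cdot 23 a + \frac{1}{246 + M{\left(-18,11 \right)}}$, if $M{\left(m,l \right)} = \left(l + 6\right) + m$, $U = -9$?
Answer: $\frac{1}{245} + 713 \sqrt{10} \approx 2254.7$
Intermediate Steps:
$M{\left(m,l \right)} = 6 + l + m$ ($M{\left(m,l \right)} = \left(6 + l\right) + m = 6 + l + m$)
$a = 31$ ($a = 8 - \left(-9 + 7 \left(-2\right)\right) = 8 - \left(-9 - 14\right) = 8 - -23 = 8 + 23 = 31$)
$\sqrt{5 + 5} \cdot 23 a + \frac{1}{246 + M{\left(-18,11 \right)}} = \sqrt{5 + 5} \cdot 23 \cdot 31 + \frac{1}{246 + \left(6 + 11 - 18\right)} = \sqrt{10} \cdot 23 \cdot 31 + \frac{1}{246 - 1} = 23 \sqrt{10} \cdot 31 + \frac{1}{245} = 713 \sqrt{10} + \frac{1}{245} = \frac{1}{245} + 713 \sqrt{10}$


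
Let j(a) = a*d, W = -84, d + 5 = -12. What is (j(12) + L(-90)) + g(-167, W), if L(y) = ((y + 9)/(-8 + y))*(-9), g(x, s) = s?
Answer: -28953/98 ≈ -295.44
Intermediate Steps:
d = -17 (d = -5 - 12 = -17)
L(y) = -9*(9 + y)/(-8 + y) (L(y) = ((9 + y)/(-8 + y))*(-9) = -9*(9 + y)/(-8 + y))
j(a) = -17*a (j(a) = a*(-17) = -17*a)
(j(12) + L(-90)) + g(-167, W) = (-17*12 + 9*(-9 - 1*(-90))/(-8 - 90)) - 84 = (-204 + 9*(-9 + 90)/(-98)) - 84 = (-204 + 9*(-1/98)*81) - 84 = (-204 - 729/98) - 84 = -20721/98 - 84 = -28953/98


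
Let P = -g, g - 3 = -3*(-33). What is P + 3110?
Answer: 3008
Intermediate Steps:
g = 102 (g = 3 - 3*(-33) = 3 + 99 = 102)
P = -102 (P = -1*102 = -102)
P + 3110 = -102 + 3110 = 3008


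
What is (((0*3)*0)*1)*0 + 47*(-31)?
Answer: -1457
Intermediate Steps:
(((0*3)*0)*1)*0 + 47*(-31) = ((0*0)*1)*0 - 1457 = (0*1)*0 - 1457 = 0*0 - 1457 = 0 - 1457 = -1457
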